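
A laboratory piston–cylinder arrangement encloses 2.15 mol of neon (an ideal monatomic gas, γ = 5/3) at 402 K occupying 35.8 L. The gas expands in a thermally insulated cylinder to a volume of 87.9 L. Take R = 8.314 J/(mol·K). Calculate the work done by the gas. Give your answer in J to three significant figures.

Adiabatic: TV^(γ−1) = const with γ = 5/3.
T₂ = T₁ (V₁/V₂)^(γ−1) = 402 × (35.8/87.9)^0.667 = 402 × 0.5495 = 220.9 K.
W_by = nCᵥ(T₁ − T₂) = (2.15)(12.47)(402 − 220.9) = 4856 J.

W ≈ 4860 J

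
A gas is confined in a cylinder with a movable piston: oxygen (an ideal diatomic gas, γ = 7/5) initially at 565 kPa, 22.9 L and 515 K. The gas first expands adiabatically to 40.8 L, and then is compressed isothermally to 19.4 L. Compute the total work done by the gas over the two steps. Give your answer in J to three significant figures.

W_total ≈ -962 J

Step 1 (adiabatic): W = (P₁V₁ − P₂V₂)/(γ−1) = (12938 − 10270)/0.4 = 6672 J.
After step 1: P = 251.7 kPa, V = 40.8 L, T = 408.8 K.
Step 2 (isothermal): W = P₁V₁ ln(V₂/V₁) = (10270) ln(19.4/40.8) = -7635 J.
W_total = 6672 − 7635 = -962.3 J.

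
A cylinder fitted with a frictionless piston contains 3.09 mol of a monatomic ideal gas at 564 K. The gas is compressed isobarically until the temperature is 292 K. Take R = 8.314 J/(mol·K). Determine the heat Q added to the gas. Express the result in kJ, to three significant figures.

Q ≈ -17.5 kJ

Isobaric: W = nRΔT = (3.09)(8.314)(-272) = -6988 J.
ΔU = nCᵥΔT with Cᵥ = 3R/2: ΔU = (3.09)(12.47)(-272) = -10482 J.
Q = ΔU + W = -10482 − 6988 = -17469 J.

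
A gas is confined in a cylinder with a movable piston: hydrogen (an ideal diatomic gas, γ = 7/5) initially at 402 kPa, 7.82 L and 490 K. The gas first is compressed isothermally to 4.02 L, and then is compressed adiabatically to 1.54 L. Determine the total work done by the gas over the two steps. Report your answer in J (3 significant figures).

Step 1 (isothermal): W = P₁V₁ ln(V₂/V₁) = (3144) ln(4.02/7.82) = -2092 J.
After step 1: P = 782 kPa, V = 4.02 L, T = 490 K.
Step 2 (adiabatic): W = (P₁V₁ − P₂V₂)/(γ−1) = (3144 − 4614)/0.4 = -3677 J.
W_total = -2092 − 3677 = -5769 J.

W_total ≈ -5770 J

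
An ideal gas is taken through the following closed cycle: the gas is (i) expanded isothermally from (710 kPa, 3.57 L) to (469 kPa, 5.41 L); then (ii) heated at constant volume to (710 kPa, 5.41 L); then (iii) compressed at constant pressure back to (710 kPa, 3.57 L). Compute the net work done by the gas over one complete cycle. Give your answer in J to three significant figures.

W_net ≈ -253 J

Leg (i): W = PᵢVᵢ ln(V_f/Vᵢ) = (2535) ln(5.41/3.57) = 1054 J.
Leg (ii): W = 0.
Leg (iii): W = PΔV = (710)(3.57 − 5.41) = -1306 J.
W_net = 1054 − 1306 = -252.8 J.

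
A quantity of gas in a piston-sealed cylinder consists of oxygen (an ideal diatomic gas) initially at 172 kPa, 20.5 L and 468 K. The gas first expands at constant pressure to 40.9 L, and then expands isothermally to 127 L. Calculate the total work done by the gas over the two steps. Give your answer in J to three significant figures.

Step 1 (isobaric): W = PΔV = (172 kPa)(40.9 − 20.5 L) = 3509 J.
After step 1: P = 172 kPa, V = 40.9 L, T = 933.7 K.
Step 2 (isothermal): W = P₁V₁ ln(V₂/V₁) = (7035) ln(127/40.9) = 7971 J.
W_total = 3509 + 7971 = 11480 J.

W_total ≈ 11500 J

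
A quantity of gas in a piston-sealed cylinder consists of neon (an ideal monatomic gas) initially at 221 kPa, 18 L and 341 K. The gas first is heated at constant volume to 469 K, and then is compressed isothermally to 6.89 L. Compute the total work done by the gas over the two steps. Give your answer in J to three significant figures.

W_total ≈ -5250 J

Step 1 (isochoric): W = 0 (constant volume).
After step 1: P = 304 kPa (V unchanged).
Step 2 (isothermal): W = P₁V₁ ln(V₂/V₁) = (5471) ln(6.89/18) = -5254 J.
W_total = 0 − 5254 = -5254 J.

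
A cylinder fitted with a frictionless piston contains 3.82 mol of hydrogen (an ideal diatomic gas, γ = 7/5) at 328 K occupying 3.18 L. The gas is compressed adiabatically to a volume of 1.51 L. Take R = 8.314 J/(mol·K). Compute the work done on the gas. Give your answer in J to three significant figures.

Adiabatic: TV^(γ−1) = const with γ = 7/5.
T₂ = T₁ (V₁/V₂)^(γ−1) = 328 × (3.18/1.51)^0.4 = 328 × 1.347 = 441.8 K.
W_by = nCᵥ(T₁ − T₂) = (3.82)(20.79)(328 − 441.8) = -9038 J.
Work on gas = −W_by = 9038 J.

W ≈ 9040 J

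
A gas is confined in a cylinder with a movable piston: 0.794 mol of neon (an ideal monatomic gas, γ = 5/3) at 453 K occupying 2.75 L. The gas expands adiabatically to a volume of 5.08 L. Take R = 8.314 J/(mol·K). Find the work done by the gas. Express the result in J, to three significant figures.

W ≈ 1510 J

Adiabatic: TV^(γ−1) = const with γ = 5/3.
T₂ = T₁ (V₁/V₂)^(γ−1) = 453 × (2.75/5.08)^0.667 = 453 × 0.6642 = 300.9 K.
W_by = nCᵥ(T₁ − T₂) = (0.794)(12.47)(453 − 300.9) = 1506 J.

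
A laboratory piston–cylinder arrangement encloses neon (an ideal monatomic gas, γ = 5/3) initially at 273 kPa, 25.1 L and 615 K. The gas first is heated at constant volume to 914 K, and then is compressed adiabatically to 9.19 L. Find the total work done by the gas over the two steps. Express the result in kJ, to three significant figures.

Step 1 (isochoric): W = 0 (constant volume).
After step 1: P = 405.7 kPa (V unchanged).
Step 2 (adiabatic): W = (P₁V₁ − P₂V₂)/(γ−1) = (10184 − 19898)/0.667 = -14572 J.
W_total = 0 − 14572 = -14572 J.

W_total ≈ -14.6 kJ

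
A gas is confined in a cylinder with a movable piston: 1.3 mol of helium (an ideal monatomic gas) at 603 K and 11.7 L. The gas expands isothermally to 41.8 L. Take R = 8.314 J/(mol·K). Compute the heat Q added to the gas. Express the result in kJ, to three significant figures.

Isothermal ⇒ ΔU = 0, so Q = W = nRT ln(V₂/V₁).
Q = (1.3)(8.314)(603) ln(41.8/11.7) = 6517 × 1.273 = 8299 J.

Q ≈ 8.30 kJ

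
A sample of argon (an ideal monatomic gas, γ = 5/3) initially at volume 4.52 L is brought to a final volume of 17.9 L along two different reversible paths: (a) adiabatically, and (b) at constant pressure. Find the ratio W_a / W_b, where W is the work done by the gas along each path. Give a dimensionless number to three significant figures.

W_a / W_b ≈ 0.304

Path (a) adiabatic: W = P₁V₁(1 − (V₁/V₂)^(γ−1))/(γ−1) → W_a/(P₁V₁) = 0.9007.
Path (b) isobaric: W = P₁(V₂ − V₁) → W_b/(P₁V₁) = 2.96.
W_a / W_b = 0.9007 / 2.96 = 0.3043.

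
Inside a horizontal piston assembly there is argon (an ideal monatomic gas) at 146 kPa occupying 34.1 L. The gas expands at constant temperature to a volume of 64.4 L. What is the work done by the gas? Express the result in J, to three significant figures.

Isothermal: W = nRT ln(V₂/V₁) = P₁V₁ ln(V₂/V₁).
P₁V₁ = (146 kPa)(34.1 L) = 4979 J.
W = 4979 × ln(64.4/34.1) = 4979 × 0.6358
W_by_gas = 3165 J.

W ≈ 3170 J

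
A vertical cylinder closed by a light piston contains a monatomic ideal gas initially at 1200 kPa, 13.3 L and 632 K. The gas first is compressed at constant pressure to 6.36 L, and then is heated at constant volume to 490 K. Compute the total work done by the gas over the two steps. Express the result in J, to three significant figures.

W_total ≈ -8330 J

Step 1 (isobaric): W = PΔV = (1200 kPa)(6.36 − 13.3 L) = -8328 J.
Step 2 (isochoric): W = 0 (constant volume).
W_total = -8328 + 0 = -8328 J.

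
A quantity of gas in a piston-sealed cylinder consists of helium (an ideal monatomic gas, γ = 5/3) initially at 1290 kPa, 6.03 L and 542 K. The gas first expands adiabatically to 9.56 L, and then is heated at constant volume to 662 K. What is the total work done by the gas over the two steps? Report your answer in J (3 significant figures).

W_total ≈ 3090 J

Step 1 (adiabatic): W = (P₁V₁ − P₂V₂)/(γ−1) = (7779 − 5721)/0.667 = 3086 J.
Step 2 (isochoric): W = 0 (constant volume).
W_total = 3086 + 0 = 3086 J.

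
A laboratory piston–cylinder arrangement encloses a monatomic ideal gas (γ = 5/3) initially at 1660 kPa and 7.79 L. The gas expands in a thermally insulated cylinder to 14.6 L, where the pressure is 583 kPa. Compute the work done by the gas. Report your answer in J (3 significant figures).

Adiabatic: W = (P₁V₁ − P₂V₂)/(γ − 1) with γ = 5/3.
P₁V₁ = 12931 J, P₂V₂ = 8512 J.
W = (12931 − 8512) / 0.6667 = 6629 J.

W ≈ 6630 J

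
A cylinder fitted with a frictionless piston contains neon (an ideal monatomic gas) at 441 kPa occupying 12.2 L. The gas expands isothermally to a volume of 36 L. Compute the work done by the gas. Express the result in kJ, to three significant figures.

Isothermal: W = nRT ln(V₂/V₁) = P₁V₁ ln(V₂/V₁).
P₁V₁ = (441 kPa)(12.2 L) = 5380 J.
W = 5380 × ln(36/12.2) = 5380 × 1.082
W_by_gas = 5822 J.

W ≈ 5.82 kJ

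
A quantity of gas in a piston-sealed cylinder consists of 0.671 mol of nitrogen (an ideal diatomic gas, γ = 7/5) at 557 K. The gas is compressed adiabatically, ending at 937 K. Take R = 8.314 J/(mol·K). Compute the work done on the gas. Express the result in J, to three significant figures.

Adiabatic ⇒ Q = 0, so W_by = −ΔU = nCᵥ(T₁ − T₂).
Cᵥ = 5R/2 = 20.79 J/(mol·K).
W = (0.671)(20.79)(557 − 937) = -5300 J.
Work on gas = −W_by = 5300 J.

W ≈ 5300 J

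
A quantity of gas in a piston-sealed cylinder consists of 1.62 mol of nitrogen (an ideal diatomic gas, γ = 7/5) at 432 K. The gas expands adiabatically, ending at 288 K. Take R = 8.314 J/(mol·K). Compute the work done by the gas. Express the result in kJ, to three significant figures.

W ≈ 4.85 kJ

Adiabatic ⇒ Q = 0, so W_by = −ΔU = nCᵥ(T₁ − T₂).
Cᵥ = 5R/2 = 20.79 J/(mol·K).
W = (1.62)(20.79)(432 − 288) = 4849 J.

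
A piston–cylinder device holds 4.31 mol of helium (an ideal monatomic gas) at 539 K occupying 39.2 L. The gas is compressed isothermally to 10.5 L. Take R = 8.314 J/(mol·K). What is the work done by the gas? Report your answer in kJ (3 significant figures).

W ≈ -25.4 kJ

Isothermal: W = nRT ln(V₂/V₁).
W = (4.31)(8.314)(539) × ln(10.5/39.2)
  = 19314 × -1.317
W_by_gas = -25443 J.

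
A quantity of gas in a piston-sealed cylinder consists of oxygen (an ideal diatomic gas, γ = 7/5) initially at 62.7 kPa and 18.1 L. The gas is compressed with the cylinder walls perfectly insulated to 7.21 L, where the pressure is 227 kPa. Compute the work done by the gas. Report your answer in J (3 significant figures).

W ≈ -1250 J

Adiabatic: W = (P₁V₁ − P₂V₂)/(γ − 1) with γ = 7/5.
P₁V₁ = 1135 J, P₂V₂ = 1637 J.
W = (1135 − 1637) / 0.4 = -1255 J.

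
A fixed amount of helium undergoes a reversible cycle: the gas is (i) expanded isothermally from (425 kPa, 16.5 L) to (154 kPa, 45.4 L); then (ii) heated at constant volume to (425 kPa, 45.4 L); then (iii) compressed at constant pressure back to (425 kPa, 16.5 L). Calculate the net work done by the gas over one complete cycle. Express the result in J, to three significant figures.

W_net ≈ -5180 J

Leg (i): W = PᵢVᵢ ln(V_f/Vᵢ) = (7012) ln(45.4/16.5) = 7098 J.
Leg (ii): W = 0.
Leg (iii): W = PΔV = (425)(16.5 − 45.4) = -12282 J.
W_net = 7098 − 12282 = -5185 J.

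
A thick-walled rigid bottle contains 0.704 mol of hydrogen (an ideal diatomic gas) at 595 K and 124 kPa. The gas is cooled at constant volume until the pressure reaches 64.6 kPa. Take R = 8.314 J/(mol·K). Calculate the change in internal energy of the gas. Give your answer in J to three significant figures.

ΔU ≈ -4170 J

Constant volume ⇒ W = 0, so Q = ΔU = nCᵥΔT with Cᵥ = 5R/2 = 20.79 J/(mol·K).
At constant V, T₂/T₁ = P₂/P₁ ⇒ ΔT = T₁(P₂/P₁ − 1) = 595·(64.6/124 − 1) = -285 K.
ΔU = (0.704)(20.79)(-285) = -4171 J.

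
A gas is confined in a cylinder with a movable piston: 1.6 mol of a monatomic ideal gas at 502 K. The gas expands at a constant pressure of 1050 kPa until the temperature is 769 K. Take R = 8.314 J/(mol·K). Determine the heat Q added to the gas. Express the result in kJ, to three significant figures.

Isobaric: W = nRΔT = (1.6)(8.314)(267) = 3552 J.
ΔU = nCᵥΔT with Cᵥ = 3R/2: ΔU = (1.6)(12.47)(267) = 5328 J.
Q = ΔU + W = 5328 + 3552 = 8879 J.

Q ≈ 8.88 kJ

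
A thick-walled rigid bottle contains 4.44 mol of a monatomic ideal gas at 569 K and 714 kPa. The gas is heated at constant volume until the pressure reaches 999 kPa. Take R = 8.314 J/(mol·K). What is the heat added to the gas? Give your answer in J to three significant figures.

Q ≈ 12600 J

Constant volume ⇒ W = 0, so Q = ΔU = nCᵥΔT with Cᵥ = 3R/2 = 12.47 J/(mol·K).
At constant V, T₂/T₁ = P₂/P₁ ⇒ ΔT = T₁(P₂/P₁ − 1) = 569·(999/714 − 1) = 227.1 K.
ΔU = (4.44)(12.47)(227.1) = 12576 J.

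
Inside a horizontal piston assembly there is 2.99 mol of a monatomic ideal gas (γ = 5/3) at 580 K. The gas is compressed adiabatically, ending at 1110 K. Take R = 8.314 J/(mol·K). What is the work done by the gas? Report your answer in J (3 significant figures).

Adiabatic ⇒ Q = 0, so W_by = −ΔU = nCᵥ(T₁ − T₂).
Cᵥ = 3R/2 = 12.47 J/(mol·K).
W = (2.99)(12.47)(580 − 1110) = -19763 J.

W ≈ -19800 J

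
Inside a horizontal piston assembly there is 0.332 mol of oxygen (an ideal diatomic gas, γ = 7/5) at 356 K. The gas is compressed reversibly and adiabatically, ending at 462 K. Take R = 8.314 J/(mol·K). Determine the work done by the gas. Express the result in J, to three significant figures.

Adiabatic ⇒ Q = 0, so W_by = −ΔU = nCᵥ(T₁ − T₂).
Cᵥ = 5R/2 = 20.79 J/(mol·K).
W = (0.332)(20.79)(356 − 462) = -731.5 J.

W ≈ -731 J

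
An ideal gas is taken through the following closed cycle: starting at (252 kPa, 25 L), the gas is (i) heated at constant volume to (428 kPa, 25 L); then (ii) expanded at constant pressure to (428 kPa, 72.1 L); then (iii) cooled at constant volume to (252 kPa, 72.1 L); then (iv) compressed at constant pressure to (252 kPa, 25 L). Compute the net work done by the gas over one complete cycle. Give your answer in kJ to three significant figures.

Constant-volume legs do no work.
W(ii) = (428)(72.1 − 25) = 20159 J; W(iv) = (252)(25 − 72.1) = -11869 J.
W_net = 20159 − 11869 = 8290 J (the clockwise enclosed area).

W_net ≈ 8.29 kJ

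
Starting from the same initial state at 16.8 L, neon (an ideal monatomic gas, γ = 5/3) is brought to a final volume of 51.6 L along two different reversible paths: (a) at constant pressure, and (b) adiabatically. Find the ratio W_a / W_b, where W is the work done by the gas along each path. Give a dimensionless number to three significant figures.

Path (a) isobaric: W = P₁(V₂ − V₁) → W_a/(P₁V₁) = 2.071.
Path (b) adiabatic: W = P₁V₁(1 − (V₁/V₂)^(γ−1))/(γ−1) → W_b/(P₁V₁) = 0.7901.
W_a / W_b = 2.071 / 0.7901 = 2.622.

W_a / W_b ≈ 2.62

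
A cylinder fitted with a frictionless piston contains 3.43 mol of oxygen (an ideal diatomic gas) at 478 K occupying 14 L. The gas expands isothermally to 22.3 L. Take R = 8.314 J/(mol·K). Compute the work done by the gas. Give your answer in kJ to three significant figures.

W ≈ 6.35 kJ

Isothermal: W = nRT ln(V₂/V₁).
W = (3.43)(8.314)(478) × ln(22.3/14)
  = 13631 × 0.4655
W_by_gas = 6346 J.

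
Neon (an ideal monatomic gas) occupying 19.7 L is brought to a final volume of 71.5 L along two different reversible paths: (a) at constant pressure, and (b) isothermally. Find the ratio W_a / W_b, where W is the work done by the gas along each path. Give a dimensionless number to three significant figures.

Path (a) isobaric: W = P₁(V₂ − V₁) → W_a/(P₁V₁) = 2.629.
Path (b) isothermal: W = P₁V₁ ln(V₂/V₁) → W_b/(P₁V₁) = 1.289.
W_a / W_b = 2.629 / 1.289 = 2.04.

W_a / W_b ≈ 2.04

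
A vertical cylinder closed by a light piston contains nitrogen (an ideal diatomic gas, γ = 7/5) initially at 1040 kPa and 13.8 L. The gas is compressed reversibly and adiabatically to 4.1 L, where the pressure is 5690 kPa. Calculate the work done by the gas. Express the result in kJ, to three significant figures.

Adiabatic: W = (P₁V₁ − P₂V₂)/(γ − 1) with γ = 7/5.
P₁V₁ = 14352 J, P₂V₂ = 23329 J.
W = (14352 − 23329) / 0.4 = -22442 J.

W ≈ -22.4 kJ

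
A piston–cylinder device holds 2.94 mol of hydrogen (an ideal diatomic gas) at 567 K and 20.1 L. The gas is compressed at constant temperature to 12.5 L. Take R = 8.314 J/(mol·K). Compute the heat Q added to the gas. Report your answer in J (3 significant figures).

Isothermal ⇒ ΔU = 0, so Q = W = nRT ln(V₂/V₁).
Q = (2.94)(8.314)(567) ln(12.5/20.1) = 13859 × -0.475 = -6583 J.

Q ≈ -6580 J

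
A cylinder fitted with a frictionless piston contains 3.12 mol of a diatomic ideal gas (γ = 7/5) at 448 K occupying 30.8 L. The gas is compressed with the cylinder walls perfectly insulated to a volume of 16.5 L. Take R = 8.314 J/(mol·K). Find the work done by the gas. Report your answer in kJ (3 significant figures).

Adiabatic: TV^(γ−1) = const with γ = 7/5.
T₂ = T₁ (V₁/V₂)^(γ−1) = 448 × (30.8/16.5)^0.4 = 448 × 1.284 = 575 K.
W_by = nCᵥ(T₁ − T₂) = (3.12)(20.79)(448 − 575) = -8239 J.

W ≈ -8.24 kJ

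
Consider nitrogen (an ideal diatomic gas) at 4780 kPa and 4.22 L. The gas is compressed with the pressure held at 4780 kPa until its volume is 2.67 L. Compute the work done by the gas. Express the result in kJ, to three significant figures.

Isobaric: W = P ΔV.
W = (4780 kPa)(2.67 − 4.22 L) = (4780)(-1.55) = -7409 J.

W ≈ -7.41 kJ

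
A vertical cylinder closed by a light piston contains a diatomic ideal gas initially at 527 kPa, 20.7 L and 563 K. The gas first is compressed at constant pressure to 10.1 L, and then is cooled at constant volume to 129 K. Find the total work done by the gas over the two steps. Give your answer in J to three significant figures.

W_total ≈ -5590 J

Step 1 (isobaric): W = PΔV = (527 kPa)(10.1 − 20.7 L) = -5586 J.
Step 2 (isochoric): W = 0 (constant volume).
W_total = -5586 + 0 = -5586 J.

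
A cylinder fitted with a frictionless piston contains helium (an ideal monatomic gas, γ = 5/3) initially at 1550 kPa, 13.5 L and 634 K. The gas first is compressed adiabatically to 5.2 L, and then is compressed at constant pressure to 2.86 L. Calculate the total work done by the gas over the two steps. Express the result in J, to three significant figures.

Step 1 (adiabatic): W = (P₁V₁ − P₂V₂)/(γ−1) = (20925 − 39526)/0.667 = -27902 J.
After step 1: P = 7601 kPa, V = 5.2 L, T = 1198 K.
Step 2 (isobaric): W = PΔV = (7601 kPa)(2.86 − 5.2 L) = -17787 J.
W_total = -27902 − 17787 = -45689 J.

W_total ≈ -45700 J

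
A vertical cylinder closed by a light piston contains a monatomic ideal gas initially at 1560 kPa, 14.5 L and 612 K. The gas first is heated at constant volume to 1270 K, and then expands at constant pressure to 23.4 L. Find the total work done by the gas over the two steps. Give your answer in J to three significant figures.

Step 1 (isochoric): W = 0 (constant volume).
After step 1: P = 3237 kPa (V unchanged).
Step 2 (isobaric): W = PΔV = (3237 kPa)(23.4 − 14.5 L) = 28812 J.
W_total = 0 + 28812 = 28812 J.

W_total ≈ 28800 J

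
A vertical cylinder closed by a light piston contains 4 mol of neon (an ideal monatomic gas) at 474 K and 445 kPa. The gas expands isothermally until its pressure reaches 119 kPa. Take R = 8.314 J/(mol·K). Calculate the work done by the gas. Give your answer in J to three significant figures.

Isothermal process: W = nRT ln(V₂/V₁) = nRT ln(P₁/P₂).
W = (4)(8.314)(474) × ln(445/119)
  = 15763 × ln(3.739) = 15763 × 1.319
W_by_gas = 20791 J.

W ≈ 20800 J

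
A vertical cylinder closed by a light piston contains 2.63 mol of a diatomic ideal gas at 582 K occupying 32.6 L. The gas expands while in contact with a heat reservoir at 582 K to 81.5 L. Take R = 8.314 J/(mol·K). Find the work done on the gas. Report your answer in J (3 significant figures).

Isothermal: W = nRT ln(V₂/V₁).
W = (2.63)(8.314)(582) × ln(81.5/32.6)
  = 12726 × 0.9163
W_by_gas = 11661 J; work on gas = −W_by = -11661 J.

W ≈ -11700 J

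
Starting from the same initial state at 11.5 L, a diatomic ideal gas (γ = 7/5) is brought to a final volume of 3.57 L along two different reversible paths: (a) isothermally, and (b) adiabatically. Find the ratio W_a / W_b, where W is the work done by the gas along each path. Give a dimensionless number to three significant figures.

Path (a) isothermal: W = P₁V₁ ln(V₂/V₁) → W_a/(P₁V₁) = -1.17.
Path (b) adiabatic: W = P₁V₁(1 − (V₁/V₂)^(γ−1))/(γ−1) → W_b/(P₁V₁) = -1.492.
W_a / W_b = -1.17 / -1.492 = 0.7842.

W_a / W_b ≈ 0.784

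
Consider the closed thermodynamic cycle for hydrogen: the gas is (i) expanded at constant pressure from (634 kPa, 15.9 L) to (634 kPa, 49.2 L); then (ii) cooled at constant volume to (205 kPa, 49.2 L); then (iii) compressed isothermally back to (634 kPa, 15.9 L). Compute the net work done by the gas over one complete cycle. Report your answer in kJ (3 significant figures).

Leg (i): W = PΔV = (634)(49.2 − 15.9) = 21112 J.
Leg (ii): W = 0.
Leg (iii): W = PᵢVᵢ ln(V_f/Vᵢ) = (10086) ln(15.9/49.2) = -11393 J.
W_net = 21112 − 11393 = 9719 J.

W_net ≈ 9.72 kJ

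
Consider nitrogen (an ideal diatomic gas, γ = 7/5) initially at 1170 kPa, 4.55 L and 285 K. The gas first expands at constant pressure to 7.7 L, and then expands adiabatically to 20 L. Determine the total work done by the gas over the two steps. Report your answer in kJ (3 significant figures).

W_total ≈ 10.8 kJ

Step 1 (isobaric): W = PΔV = (1170 kPa)(7.7 − 4.55 L) = 3686 J.
After step 1: P = 1170 kPa, V = 7.7 L, T = 482.3 K.
Step 2 (adiabatic): W = (P₁V₁ − P₂V₂)/(γ−1) = (9009 − 6150)/0.4 = 7148 J.
W_total = 3686 + 7148 = 10834 J.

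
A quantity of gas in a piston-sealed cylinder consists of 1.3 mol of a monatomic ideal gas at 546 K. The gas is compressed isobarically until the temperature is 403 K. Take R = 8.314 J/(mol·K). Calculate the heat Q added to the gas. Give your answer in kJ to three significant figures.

Q ≈ -3.86 kJ

Isobaric: W = nRΔT = (1.3)(8.314)(-143) = -1546 J.
ΔU = nCᵥΔT with Cᵥ = 3R/2: ΔU = (1.3)(12.47)(-143) = -2318 J.
Q = ΔU + W = -2318 − 1546 = -3864 J.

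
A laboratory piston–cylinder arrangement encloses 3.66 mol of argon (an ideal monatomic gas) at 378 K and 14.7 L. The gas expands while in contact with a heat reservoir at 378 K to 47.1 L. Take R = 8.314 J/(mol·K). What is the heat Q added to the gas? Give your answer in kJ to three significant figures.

Isothermal ⇒ ΔU = 0, so Q = W = nRT ln(V₂/V₁).
Q = (3.66)(8.314)(378) ln(47.1/14.7) = 11502 × 1.164 = 13394 J.

Q ≈ 13.4 kJ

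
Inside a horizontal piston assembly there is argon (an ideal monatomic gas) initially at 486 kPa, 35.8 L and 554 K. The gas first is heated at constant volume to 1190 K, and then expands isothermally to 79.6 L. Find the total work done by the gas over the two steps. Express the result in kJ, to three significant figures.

W_total ≈ 29.9 kJ

Step 1 (isochoric): W = 0 (constant volume).
After step 1: P = 1044 kPa (V unchanged).
Step 2 (isothermal): W = P₁V₁ ln(V₂/V₁) = (37373) ln(79.6/35.8) = 29863 J.
W_total = 0 + 29863 = 29863 J.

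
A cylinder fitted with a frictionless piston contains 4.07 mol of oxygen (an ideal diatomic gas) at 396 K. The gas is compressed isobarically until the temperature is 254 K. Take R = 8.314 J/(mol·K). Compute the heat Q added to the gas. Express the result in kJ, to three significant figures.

Q ≈ -16.8 kJ

Isobaric: W = nRΔT = (4.07)(8.314)(-142) = -4805 J.
ΔU = nCᵥΔT with Cᵥ = 5R/2: ΔU = (4.07)(20.79)(-142) = -12012 J.
Q = ΔU + W = -12012 − 4805 = -16817 J.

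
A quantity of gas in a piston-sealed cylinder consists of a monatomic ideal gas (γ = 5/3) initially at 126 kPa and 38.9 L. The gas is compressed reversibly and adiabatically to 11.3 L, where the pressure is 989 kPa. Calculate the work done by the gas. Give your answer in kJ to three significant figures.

Adiabatic: W = (P₁V₁ − P₂V₂)/(γ − 1) with γ = 5/3.
P₁V₁ = 4901 J, P₂V₂ = 11176 J.
W = (4901 − 11176) / 0.6667 = -9411 J.

W ≈ -9.41 kJ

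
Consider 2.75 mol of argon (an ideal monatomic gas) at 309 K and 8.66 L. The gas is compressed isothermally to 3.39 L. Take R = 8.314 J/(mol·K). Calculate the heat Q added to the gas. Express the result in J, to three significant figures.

Isothermal ⇒ ΔU = 0, so Q = W = nRT ln(V₂/V₁).
Q = (2.75)(8.314)(309) ln(3.39/8.66) = 7065 × -0.9379 = -6626 J.

Q ≈ -6630 J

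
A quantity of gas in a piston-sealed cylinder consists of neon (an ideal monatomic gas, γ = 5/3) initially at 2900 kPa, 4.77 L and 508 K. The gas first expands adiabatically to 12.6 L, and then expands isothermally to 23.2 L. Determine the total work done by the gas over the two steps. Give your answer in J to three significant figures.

W_total ≈ 14300 J

Step 1 (adiabatic): W = (P₁V₁ − P₂V₂)/(γ−1) = (13833 − 7239)/0.667 = 9891 J.
After step 1: P = 574.5 kPa, V = 12.6 L, T = 265.8 K.
Step 2 (isothermal): W = P₁V₁ ln(V₂/V₁) = (7239) ln(23.2/12.6) = 4419 J.
W_total = 9891 + 4419 = 14310 J.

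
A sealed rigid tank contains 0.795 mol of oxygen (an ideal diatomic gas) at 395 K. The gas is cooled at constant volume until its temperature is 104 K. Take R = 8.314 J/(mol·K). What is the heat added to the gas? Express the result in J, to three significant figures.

Q ≈ -4810 J

Constant volume ⇒ W = 0, so Q = ΔU = nCᵥΔT with Cᵥ = 5R/2 = 20.79 J/(mol·K).
ΔU = (0.795)(20.79)(104 − 395) = -4809 J.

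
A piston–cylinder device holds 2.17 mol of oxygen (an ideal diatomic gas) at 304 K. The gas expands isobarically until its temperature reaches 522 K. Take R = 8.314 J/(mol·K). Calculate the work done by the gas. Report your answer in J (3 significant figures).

Isobaric: W = P ΔV = nR ΔT.
W = (2.17)(8.314)(522 − 304) = 3933 J.

W ≈ 3930 J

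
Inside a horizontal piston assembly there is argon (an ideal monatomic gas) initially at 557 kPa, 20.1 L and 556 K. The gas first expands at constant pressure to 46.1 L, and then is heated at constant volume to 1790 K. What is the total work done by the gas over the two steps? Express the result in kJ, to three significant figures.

Step 1 (isobaric): W = PΔV = (557 kPa)(46.1 − 20.1 L) = 14482 J.
Step 2 (isochoric): W = 0 (constant volume).
W_total = 14482 + 0 = 14482 J.

W_total ≈ 14.5 kJ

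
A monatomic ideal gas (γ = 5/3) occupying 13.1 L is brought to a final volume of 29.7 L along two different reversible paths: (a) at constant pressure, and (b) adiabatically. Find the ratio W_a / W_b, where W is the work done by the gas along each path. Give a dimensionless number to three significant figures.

W_a / W_b ≈ 2.01

Path (a) isobaric: W = P₁(V₂ − V₁) → W_a/(P₁V₁) = 1.267.
Path (b) adiabatic: W = P₁V₁(1 − (V₁/V₂)^(γ−1))/(γ−1) → W_b/(P₁V₁) = 0.6308.
W_a / W_b = 1.267 / 0.6308 = 2.009.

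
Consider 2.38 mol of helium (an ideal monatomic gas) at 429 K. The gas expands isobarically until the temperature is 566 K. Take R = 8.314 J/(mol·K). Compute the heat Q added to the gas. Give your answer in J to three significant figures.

Isobaric: W = nRΔT = (2.38)(8.314)(137) = 2711 J.
ΔU = nCᵥΔT with Cᵥ = 3R/2: ΔU = (2.38)(12.47)(137) = 4066 J.
Q = ΔU + W = 4066 + 2711 = 6777 J.

Q ≈ 6780 J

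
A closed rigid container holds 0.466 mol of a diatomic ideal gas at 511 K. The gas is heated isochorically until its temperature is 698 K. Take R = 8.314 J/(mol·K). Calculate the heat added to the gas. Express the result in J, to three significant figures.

Constant volume ⇒ W = 0, so Q = ΔU = nCᵥΔT with Cᵥ = 5R/2 = 20.79 J/(mol·K).
ΔU = (0.466)(20.79)(698 − 511) = 1811 J.

Q ≈ 1810 J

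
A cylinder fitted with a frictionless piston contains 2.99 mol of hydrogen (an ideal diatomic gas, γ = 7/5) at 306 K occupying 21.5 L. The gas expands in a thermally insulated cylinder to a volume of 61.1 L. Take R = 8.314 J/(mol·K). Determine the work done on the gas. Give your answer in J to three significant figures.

W ≈ -6490 J

Adiabatic: TV^(γ−1) = const with γ = 7/5.
T₂ = T₁ (V₁/V₂)^(γ−1) = 306 × (21.5/61.1)^0.4 = 306 × 0.6585 = 201.5 K.
W_by = nCᵥ(T₁ − T₂) = (2.99)(20.79)(306 − 201.5) = 6494 J.
Work on gas = −W_by = -6494 J.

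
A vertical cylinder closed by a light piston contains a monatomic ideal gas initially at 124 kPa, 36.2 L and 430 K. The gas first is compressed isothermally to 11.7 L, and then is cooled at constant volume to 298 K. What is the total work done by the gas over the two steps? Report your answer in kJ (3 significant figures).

Step 1 (isothermal): W = P₁V₁ ln(V₂/V₁) = (4489) ln(11.7/36.2) = -5070 J.
Step 2 (isochoric): W = 0 (constant volume).
W_total = -5070 + 0 = -5070 J.

W_total ≈ -5.07 kJ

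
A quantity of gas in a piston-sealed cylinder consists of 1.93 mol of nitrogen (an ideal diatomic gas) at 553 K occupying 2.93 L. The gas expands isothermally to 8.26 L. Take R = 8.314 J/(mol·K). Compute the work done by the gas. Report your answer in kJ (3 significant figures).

Isothermal: W = nRT ln(V₂/V₁).
W = (1.93)(8.314)(553) × ln(8.26/2.93)
  = 8873 × 1.036
W_by_gas = 9197 J.

W ≈ 9.20 kJ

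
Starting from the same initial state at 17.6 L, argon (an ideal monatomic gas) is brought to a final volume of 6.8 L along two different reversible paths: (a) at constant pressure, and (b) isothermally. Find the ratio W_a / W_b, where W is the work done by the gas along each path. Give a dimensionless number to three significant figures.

W_a / W_b ≈ 0.645

Path (a) isobaric: W = P₁(V₂ − V₁) → W_a/(P₁V₁) = -0.6136.
Path (b) isothermal: W = P₁V₁ ln(V₂/V₁) → W_b/(P₁V₁) = -0.951.
W_a / W_b = -0.6136 / -0.951 = 0.6453.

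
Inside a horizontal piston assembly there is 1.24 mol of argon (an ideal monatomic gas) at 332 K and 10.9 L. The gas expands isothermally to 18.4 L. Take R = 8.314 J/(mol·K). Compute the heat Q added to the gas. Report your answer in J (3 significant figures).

Isothermal ⇒ ΔU = 0, so Q = W = nRT ln(V₂/V₁).
Q = (1.24)(8.314)(332) ln(18.4/10.9) = 3423 × 0.5236 = 1792 J.

Q ≈ 1790 J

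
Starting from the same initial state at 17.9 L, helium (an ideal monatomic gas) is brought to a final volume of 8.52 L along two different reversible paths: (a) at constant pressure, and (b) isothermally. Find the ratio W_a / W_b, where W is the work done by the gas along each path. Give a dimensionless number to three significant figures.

Path (a) isobaric: W = P₁(V₂ − V₁) → W_a/(P₁V₁) = -0.524.
Path (b) isothermal: W = P₁V₁ ln(V₂/V₁) → W_b/(P₁V₁) = -0.7424.
W_a / W_b = -0.524 / -0.7424 = 0.7059.

W_a / W_b ≈ 0.706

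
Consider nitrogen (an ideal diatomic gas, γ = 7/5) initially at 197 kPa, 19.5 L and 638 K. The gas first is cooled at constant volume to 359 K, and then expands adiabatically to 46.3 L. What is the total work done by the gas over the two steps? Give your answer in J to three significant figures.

W_total ≈ 1580 J

Step 1 (isochoric): W = 0 (constant volume).
After step 1: P = 110.9 kPa (V unchanged).
Step 2 (adiabatic): W = (P₁V₁ − P₂V₂)/(γ−1) = (2162 − 1530)/0.4 = 1580 J.
W_total = 0 + 1580 = 1580 J.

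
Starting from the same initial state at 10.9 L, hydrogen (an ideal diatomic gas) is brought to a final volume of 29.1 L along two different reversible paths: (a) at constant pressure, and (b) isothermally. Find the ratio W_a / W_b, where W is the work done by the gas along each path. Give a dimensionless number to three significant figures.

Path (a) isobaric: W = P₁(V₂ − V₁) → W_a/(P₁V₁) = 1.67.
Path (b) isothermal: W = P₁V₁ ln(V₂/V₁) → W_b/(P₁V₁) = 0.982.
W_a / W_b = 1.67 / 0.982 = 1.7.

W_a / W_b ≈ 1.70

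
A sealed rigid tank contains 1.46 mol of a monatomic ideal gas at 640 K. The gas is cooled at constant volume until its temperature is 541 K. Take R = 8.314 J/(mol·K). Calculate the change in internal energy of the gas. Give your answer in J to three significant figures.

Constant volume ⇒ W = 0, so Q = ΔU = nCᵥΔT with Cᵥ = 3R/2 = 12.47 J/(mol·K).
ΔU = (1.46)(12.47)(541 − 640) = -1803 J.

ΔU ≈ -1800 J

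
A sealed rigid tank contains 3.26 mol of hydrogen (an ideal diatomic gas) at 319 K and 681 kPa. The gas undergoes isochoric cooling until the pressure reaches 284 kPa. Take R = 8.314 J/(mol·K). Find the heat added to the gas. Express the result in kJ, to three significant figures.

Q ≈ -12.6 kJ

Constant volume ⇒ W = 0, so Q = ΔU = nCᵥΔT with Cᵥ = 5R/2 = 20.79 J/(mol·K).
At constant V, T₂/T₁ = P₂/P₁ ⇒ ΔT = T₁(P₂/P₁ − 1) = 319·(284/681 − 1) = -186 K.
ΔU = (3.26)(20.79)(-186) = -12601 J.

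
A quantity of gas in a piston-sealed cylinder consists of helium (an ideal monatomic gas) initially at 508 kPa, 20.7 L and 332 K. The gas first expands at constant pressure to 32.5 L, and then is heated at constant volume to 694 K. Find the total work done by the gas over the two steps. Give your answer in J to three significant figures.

Step 1 (isobaric): W = PΔV = (508 kPa)(32.5 − 20.7 L) = 5994 J.
Step 2 (isochoric): W = 0 (constant volume).
W_total = 5994 + 0 = 5994 J.

W_total ≈ 5990 J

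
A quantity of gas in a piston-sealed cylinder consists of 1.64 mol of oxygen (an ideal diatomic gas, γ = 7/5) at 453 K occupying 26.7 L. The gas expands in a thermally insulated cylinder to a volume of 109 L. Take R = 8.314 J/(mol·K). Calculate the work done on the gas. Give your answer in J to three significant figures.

Adiabatic: TV^(γ−1) = const with γ = 7/5.
T₂ = T₁ (V₁/V₂)^(γ−1) = 453 × (26.7/109)^0.4 = 453 × 0.5697 = 258.1 K.
W_by = nCᵥ(T₁ − T₂) = (1.64)(20.79)(453 − 258.1) = 6645 J.
Work on gas = −W_by = -6645 J.

W ≈ -6640 J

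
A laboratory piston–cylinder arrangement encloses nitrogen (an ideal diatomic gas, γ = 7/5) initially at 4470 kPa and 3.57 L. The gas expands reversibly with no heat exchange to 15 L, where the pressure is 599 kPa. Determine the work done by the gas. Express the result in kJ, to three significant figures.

W ≈ 17.4 kJ

Adiabatic: W = (P₁V₁ − P₂V₂)/(γ − 1) with γ = 7/5.
P₁V₁ = 15958 J, P₂V₂ = 8985 J.
W = (15958 − 8985) / 0.4 = 17432 J.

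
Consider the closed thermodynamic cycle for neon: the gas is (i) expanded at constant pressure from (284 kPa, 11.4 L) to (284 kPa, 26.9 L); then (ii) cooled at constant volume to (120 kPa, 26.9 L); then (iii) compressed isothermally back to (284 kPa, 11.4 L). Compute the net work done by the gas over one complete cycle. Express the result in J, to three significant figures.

W_net ≈ 1630 J

Leg (i): W = PΔV = (284)(26.9 − 11.4) = 4402 J.
Leg (ii): W = 0.
Leg (iii): W = PᵢVᵢ ln(V_f/Vᵢ) = (3228) ln(11.4/26.9) = -2771 J.
W_net = 4402 − 2771 = 1631 J.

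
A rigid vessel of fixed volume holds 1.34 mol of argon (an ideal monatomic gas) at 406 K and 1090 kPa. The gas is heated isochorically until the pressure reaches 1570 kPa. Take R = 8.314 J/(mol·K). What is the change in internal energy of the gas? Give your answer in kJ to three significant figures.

ΔU ≈ 2.99 kJ

Constant volume ⇒ W = 0, so Q = ΔU = nCᵥΔT with Cᵥ = 3R/2 = 12.47 J/(mol·K).
At constant V, T₂/T₁ = P₂/P₁ ⇒ ΔT = T₁(P₂/P₁ − 1) = 406·(1570/1090 − 1) = 178.8 K.
ΔU = (1.34)(12.47)(178.8) = 2988 J.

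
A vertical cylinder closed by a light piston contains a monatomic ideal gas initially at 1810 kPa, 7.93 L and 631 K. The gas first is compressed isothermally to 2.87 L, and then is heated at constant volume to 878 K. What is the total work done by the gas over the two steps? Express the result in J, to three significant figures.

Step 1 (isothermal): W = P₁V₁ ln(V₂/V₁) = (14353) ln(2.87/7.93) = -14588 J.
Step 2 (isochoric): W = 0 (constant volume).
W_total = -14588 + 0 = -14588 J.

W_total ≈ -14600 J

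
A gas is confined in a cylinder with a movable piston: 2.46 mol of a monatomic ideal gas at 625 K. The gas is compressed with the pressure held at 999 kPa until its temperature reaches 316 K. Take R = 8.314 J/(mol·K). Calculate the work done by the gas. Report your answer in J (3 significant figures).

Isobaric: W = P ΔV = nR ΔT.
W = (2.46)(8.314)(316 − 625) = -6320 J.

W ≈ -6320 J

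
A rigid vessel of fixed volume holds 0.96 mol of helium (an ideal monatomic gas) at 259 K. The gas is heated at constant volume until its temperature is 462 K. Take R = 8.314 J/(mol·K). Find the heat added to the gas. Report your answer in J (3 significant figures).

Q ≈ 2430 J

Constant volume ⇒ W = 0, so Q = ΔU = nCᵥΔT with Cᵥ = 3R/2 = 12.47 J/(mol·K).
ΔU = (0.96)(12.47)(462 − 259) = 2430 J.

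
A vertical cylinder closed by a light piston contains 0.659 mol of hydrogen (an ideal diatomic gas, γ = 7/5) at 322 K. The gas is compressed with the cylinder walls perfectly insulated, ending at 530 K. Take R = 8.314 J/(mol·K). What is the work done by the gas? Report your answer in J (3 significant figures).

W ≈ -2850 J

Adiabatic ⇒ Q = 0, so W_by = −ΔU = nCᵥ(T₁ − T₂).
Cᵥ = 5R/2 = 20.79 J/(mol·K).
W = (0.659)(20.79)(322 − 530) = -2849 J.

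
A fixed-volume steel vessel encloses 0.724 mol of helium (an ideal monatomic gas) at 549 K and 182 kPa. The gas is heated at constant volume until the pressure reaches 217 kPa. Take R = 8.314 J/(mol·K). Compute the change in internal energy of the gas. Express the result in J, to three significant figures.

Constant volume ⇒ W = 0, so Q = ΔU = nCᵥΔT with Cᵥ = 3R/2 = 12.47 J/(mol·K).
At constant V, T₂/T₁ = P₂/P₁ ⇒ ΔT = T₁(P₂/P₁ − 1) = 549·(217/182 − 1) = 105.6 K.
ΔU = (0.724)(12.47)(105.6) = 953.3 J.

ΔU ≈ 953 J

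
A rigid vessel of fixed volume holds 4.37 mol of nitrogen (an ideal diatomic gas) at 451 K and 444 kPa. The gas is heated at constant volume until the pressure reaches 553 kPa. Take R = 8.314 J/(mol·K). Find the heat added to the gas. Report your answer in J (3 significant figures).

Constant volume ⇒ W = 0, so Q = ΔU = nCᵥΔT with Cᵥ = 5R/2 = 20.79 J/(mol·K).
At constant V, T₂/T₁ = P₂/P₁ ⇒ ΔT = T₁(P₂/P₁ − 1) = 451·(553/444 − 1) = 110.7 K.
ΔU = (4.37)(20.79)(110.7) = 10057 J.

Q ≈ 10100 J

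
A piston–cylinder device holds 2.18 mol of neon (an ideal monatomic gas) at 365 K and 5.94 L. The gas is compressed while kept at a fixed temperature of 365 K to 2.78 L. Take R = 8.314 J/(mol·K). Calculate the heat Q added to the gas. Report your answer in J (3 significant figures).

Isothermal ⇒ ΔU = 0, so Q = W = nRT ln(V₂/V₁).
Q = (2.18)(8.314)(365) ln(2.78/5.94) = 6615 × -0.7593 = -5023 J.

Q ≈ -5020 J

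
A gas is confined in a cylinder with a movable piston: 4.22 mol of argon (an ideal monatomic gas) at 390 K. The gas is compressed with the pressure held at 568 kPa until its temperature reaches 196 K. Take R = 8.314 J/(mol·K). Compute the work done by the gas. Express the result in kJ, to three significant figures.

Isobaric: W = P ΔV = nR ΔT.
W = (4.22)(8.314)(196 − 390) = -6807 J.

W ≈ -6.81 kJ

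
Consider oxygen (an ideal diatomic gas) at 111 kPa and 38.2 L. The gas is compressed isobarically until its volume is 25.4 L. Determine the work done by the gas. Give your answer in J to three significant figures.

Isobaric: W = P ΔV.
W = (111 kPa)(25.4 − 38.2 L) = (111)(-12.8) = -1421 J.

W ≈ -1420 J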